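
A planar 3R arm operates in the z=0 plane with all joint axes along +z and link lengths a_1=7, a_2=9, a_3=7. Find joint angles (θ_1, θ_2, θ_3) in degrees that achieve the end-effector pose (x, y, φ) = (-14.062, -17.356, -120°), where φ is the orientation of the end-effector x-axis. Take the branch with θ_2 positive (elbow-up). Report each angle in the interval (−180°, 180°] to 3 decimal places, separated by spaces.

-150.007 30.012 -0.005

wrist centre = target − a_3·(cos φ, sin φ) = (-10.5620, -11.2938)
cos θ_2 = (239.1063−7²−9²)/(2·7·9) = 0.8659; θ_2 = 30.0118° (elbow-up)
β = atan2(-11.2938,-10.5620) = -133.0822°; ψ = atan2(4.5016,14.7933) = 16.9250°
θ_1 = β − ψ = -150.0072°
θ_3 = φ − θ_1 − θ_2 = -0.0045° (wrapped to (-180°,180°])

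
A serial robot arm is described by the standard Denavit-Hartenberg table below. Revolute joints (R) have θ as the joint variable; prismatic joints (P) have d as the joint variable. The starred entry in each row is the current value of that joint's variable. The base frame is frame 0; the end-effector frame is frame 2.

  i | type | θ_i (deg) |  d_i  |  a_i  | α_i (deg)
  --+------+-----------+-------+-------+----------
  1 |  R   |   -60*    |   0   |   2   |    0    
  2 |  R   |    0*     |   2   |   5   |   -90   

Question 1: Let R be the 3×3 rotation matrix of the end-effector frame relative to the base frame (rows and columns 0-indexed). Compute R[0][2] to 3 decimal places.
0.866

End-effector z-axis (col 2 of R) = (0.8660,0.5000,0.0000)
R[0][2] = 0.8660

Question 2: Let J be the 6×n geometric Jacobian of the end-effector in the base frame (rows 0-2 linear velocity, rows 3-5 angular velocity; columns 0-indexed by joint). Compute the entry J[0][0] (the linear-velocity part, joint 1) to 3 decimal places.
6.062

axis z_0 = ẑ; lever o_n−o_0 = (3.5000,-6.0622,2.0000)
cross product → J_v[:, 0] = (6.0622,3.5000,-0.0000)
J_ω[:, 0] = z_0
entry J[0][0] = 6.0622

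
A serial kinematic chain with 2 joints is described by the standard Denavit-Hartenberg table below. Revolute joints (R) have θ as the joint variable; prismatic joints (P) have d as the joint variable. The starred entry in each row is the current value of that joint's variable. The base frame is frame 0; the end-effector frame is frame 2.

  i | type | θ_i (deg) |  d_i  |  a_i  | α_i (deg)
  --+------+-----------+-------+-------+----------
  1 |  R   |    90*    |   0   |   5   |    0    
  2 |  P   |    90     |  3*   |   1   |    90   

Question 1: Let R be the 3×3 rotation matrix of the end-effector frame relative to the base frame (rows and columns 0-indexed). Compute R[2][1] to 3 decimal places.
End-effector y-axis (col 1 of R) = (-0.0000,-0.0000,1.0000)
R[2][1] = 1.0000

1.000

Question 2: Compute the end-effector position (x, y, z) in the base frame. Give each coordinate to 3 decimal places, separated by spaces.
-1.000 5.000 3.000

after link 1: o_1 = (0.0000, 5.0000, 0.0000)
after link 2: o_2 = (-1.0000, 5.0000, 3.0000)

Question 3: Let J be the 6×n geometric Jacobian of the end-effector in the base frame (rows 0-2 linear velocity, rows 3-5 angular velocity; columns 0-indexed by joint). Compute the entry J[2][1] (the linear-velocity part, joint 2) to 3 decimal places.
1.000

prismatic axis z_1 = (0.0000,0.0000,1.0000)
J_v[:, 1] = z_1; J_ω[:, 1] = (0,0,0)
entry J[2][1] = 1.0000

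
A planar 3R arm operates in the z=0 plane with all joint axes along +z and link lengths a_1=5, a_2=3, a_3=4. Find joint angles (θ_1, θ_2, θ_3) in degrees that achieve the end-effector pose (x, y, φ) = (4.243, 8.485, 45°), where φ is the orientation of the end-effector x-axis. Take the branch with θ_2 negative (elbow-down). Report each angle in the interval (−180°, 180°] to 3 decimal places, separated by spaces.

106.925 -90.004 28.080

wrist centre = target − a_3·(cos φ, sin φ) = (1.4146, 5.6566)
cos θ_2 = (33.9978−5²−3²)/(2·5·3) = -0.0001; θ_2 = -90.0041° (elbow-down)
β = atan2(5.6566,1.4146) = 75.9597°; ψ = atan2(-3.0000,4.9998) = -30.9649°
θ_1 = β − ψ = 106.9245°
θ_3 = φ − θ_1 − θ_2 = 28.0796° (wrapped to (-180°,180°])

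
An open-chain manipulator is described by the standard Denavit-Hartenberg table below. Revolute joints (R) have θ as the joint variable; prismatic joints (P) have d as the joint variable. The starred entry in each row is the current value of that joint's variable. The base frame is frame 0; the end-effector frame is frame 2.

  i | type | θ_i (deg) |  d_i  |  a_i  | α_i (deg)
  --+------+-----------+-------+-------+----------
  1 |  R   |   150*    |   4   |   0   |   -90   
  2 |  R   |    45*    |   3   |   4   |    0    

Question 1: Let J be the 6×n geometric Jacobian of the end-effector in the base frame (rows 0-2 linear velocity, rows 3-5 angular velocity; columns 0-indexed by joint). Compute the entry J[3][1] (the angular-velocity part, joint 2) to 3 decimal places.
-0.500

axis z_1 = (-0.5000,-0.8660,0.0000); lever o_n−o_1 = (-3.9495,-1.1839,-2.8284)
cross product → J_v[:, 1] = (2.4495,-1.4142,-2.8284)
J_ω[:, 1] = z_1
entry J[3][1] = -0.5000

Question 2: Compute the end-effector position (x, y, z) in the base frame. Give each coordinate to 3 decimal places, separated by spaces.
after link 1: o_1 = (0.0000, 0.0000, 4.0000)
after link 2: o_2 = (-3.9495, -1.1839, 1.1716)

-3.949 -1.184 1.172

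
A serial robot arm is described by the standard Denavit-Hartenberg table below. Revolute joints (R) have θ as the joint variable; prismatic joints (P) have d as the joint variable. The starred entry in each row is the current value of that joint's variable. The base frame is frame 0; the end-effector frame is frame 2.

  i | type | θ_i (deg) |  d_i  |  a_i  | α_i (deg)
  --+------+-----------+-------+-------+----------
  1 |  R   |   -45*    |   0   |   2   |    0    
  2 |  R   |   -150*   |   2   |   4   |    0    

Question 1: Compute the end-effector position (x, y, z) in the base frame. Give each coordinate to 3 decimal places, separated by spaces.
after link 1: o_1 = (1.4142, -1.4142, 0.0000)
after link 2: o_2 = (-2.4495, -0.3789, 2.0000)

-2.449 -0.379 2.000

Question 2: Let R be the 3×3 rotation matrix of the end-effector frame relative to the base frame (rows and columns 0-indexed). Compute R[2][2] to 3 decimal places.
1.000

End-effector z-axis (col 2 of R) = (0.0000,0.0000,1.0000)
R[2][2] = 1.0000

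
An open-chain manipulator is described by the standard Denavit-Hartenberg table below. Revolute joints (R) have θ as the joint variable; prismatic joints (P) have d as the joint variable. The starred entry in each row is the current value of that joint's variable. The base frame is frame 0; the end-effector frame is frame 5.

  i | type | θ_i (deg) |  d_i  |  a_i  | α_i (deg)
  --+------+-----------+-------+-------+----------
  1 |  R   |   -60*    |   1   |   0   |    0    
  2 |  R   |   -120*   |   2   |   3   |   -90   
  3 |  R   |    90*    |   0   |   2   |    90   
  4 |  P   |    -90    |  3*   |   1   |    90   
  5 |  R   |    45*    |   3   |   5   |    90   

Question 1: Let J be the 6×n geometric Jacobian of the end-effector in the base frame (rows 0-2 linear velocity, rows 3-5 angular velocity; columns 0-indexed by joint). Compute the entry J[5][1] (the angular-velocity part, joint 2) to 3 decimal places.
1.000

axis z_1 = (0.0000,0.0000,1.0000); lever o_n−o_1 = (-9.5355,4.5355,3.0000)
cross product → J_v[:, 1] = (-4.5355,-9.5355,0.0000)
J_ω[:, 1] = z_1
entry J[5][1] = 1.0000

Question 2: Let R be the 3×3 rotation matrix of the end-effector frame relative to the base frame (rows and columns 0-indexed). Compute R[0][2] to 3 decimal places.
0.707

End-effector z-axis (col 2 of R) = (0.7071,0.7071,-0.0000)
R[0][2] = 0.7071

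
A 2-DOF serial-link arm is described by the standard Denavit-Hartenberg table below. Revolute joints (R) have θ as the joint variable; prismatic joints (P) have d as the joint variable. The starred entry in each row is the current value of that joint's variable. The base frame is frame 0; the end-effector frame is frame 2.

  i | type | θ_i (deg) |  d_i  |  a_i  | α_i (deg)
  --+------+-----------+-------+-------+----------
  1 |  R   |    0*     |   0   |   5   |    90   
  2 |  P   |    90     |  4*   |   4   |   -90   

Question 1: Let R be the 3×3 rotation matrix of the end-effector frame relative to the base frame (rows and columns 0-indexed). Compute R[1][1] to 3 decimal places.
End-effector y-axis (col 1 of R) = (-0.0000,1.0000,-0.0000)
R[1][1] = 1.0000

1.000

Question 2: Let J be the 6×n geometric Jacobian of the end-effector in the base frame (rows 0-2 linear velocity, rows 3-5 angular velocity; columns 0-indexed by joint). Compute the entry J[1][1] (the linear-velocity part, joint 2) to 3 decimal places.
-1.000

prismatic axis z_1 = (0.0000,-1.0000,0.0000)
J_v[:, 1] = z_1; J_ω[:, 1] = (0,0,0)
entry J[1][1] = -1.0000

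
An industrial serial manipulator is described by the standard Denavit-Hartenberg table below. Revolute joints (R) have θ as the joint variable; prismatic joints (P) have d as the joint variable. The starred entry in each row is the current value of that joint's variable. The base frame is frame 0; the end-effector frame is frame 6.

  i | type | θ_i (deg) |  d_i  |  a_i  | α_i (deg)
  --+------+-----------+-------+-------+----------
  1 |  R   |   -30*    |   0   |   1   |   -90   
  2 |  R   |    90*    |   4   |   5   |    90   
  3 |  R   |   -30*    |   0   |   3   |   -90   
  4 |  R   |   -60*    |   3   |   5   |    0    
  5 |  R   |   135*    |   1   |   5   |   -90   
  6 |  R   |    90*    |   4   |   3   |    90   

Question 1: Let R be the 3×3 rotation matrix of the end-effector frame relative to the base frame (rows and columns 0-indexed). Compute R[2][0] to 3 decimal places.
End-effector x-axis (col 0 of R) = (-0.4330,-0.7500,0.5000)
R[2][0] = 0.5000

0.500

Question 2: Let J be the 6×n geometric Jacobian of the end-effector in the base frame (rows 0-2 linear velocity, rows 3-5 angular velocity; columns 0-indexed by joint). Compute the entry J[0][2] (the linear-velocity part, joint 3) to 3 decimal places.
axis z_2 = (0.8660,-0.5000,0.0000); lever o_n−o_2 = (-1.6287,0.2485,-3.0378)
cross product → J_v[:, 2] = (1.5189,2.6308,-0.5992)
J_ω[:, 2] = z_2
entry J[0][2] = 1.5189

1.519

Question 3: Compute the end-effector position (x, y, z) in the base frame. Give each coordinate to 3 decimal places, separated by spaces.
after link 1: o_1 = (0.8660, -0.5000, 0.0000)
after link 2: o_2 = (2.8660, 2.9641, -5.0000)
after link 3: o_3 = (2.1160, 1.6651, -7.5981)
after link 4: o_4 = (6.5401, 0.6675, -11.2631)
after link 5: o_5 = (2.4670, 3.2719, -12.8839)
after link 6: o_6 = (1.2373, 3.2126, -8.0378)

1.237 3.213 -8.038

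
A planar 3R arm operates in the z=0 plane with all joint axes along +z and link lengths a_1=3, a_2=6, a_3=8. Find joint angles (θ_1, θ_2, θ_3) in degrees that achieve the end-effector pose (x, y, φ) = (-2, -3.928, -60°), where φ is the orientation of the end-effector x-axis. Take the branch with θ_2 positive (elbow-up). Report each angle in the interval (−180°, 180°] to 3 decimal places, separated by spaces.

90.000 89.998 120.002

wrist centre = target − a_3·(cos φ, sin φ) = (-6.0000, 3.0002)
cos θ_2 = (45.0012−3²−6²)/(2·3·6) = 0.0000; θ_2 = 89.9981° (elbow-up)
β = atan2(3.0002,-6.0000) = 153.4334°; ψ = atan2(6.0000,3.0002) = 63.4334°
θ_1 = β − ψ = 90.0000°
θ_3 = φ − θ_1 − θ_2 = 120.0019° (wrapped to (-180°,180°])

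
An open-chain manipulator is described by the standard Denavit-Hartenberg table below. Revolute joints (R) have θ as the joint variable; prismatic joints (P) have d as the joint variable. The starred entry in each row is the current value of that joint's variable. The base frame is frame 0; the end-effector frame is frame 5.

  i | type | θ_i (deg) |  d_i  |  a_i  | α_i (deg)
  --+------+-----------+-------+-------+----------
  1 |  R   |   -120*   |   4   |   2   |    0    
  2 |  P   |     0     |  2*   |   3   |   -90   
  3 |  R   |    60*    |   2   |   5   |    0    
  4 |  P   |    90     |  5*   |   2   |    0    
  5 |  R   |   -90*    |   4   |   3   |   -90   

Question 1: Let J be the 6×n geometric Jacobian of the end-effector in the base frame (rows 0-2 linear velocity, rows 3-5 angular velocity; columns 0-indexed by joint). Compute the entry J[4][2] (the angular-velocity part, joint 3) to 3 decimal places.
-0.500

axis z_2 = (0.8660,-0.5000,0.0000); lever o_n−o_2 = (8.3923,-7.4641,-7.9282)
cross product → J_v[:, 2] = (3.9641,6.8660,-2.2679)
J_ω[:, 2] = z_2
entry J[4][2] = -0.5000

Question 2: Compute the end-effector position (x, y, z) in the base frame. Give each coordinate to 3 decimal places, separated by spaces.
after link 1: o_1 = (-1.0000, -1.7321, 4.0000)
after link 2: o_2 = (-2.5000, -4.3301, 6.0000)
after link 3: o_3 = (-2.0179, -7.4952, 1.6699)
after link 4: o_4 = (3.1782, -8.4952, 0.6699)
after link 5: o_5 = (5.8923, -11.7942, -1.9282)

5.892 -11.794 -1.928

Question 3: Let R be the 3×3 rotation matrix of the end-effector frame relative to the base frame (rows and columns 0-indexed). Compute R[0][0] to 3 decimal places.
-0.250

End-effector x-axis (col 0 of R) = (-0.2500,-0.4330,-0.8660)
R[0][0] = -0.2500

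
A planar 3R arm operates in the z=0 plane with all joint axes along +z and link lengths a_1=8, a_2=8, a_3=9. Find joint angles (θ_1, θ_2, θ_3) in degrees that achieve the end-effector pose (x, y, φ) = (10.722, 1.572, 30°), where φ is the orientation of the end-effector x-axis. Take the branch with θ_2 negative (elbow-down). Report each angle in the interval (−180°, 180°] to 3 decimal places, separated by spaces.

29.999 -150.003 150.004

wrist centre = target − a_3·(cos φ, sin φ) = (2.9278, -2.9280)
cos θ_2 = (17.1450−8²−8²)/(2·8·8) = -0.8661; θ_2 = -150.0033° (elbow-down)
β = atan2(-2.9280,2.9278) = -45.0022°; ψ = atan2(-3.9996,1.0716) = -75.0017°
θ_1 = β − ψ = 29.9994°
θ_3 = φ − θ_1 − θ_2 = 150.0039° (wrapped to (-180°,180°])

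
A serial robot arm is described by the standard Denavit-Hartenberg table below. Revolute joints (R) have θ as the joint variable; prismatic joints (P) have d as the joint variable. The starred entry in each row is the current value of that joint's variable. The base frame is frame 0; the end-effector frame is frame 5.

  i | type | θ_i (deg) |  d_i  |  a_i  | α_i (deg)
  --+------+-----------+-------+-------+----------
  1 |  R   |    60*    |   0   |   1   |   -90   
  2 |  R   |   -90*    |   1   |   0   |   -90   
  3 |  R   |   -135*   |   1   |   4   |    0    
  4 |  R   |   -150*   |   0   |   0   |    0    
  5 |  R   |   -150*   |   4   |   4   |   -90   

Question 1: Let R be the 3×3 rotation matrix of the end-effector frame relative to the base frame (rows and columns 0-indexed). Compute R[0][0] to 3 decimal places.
-0.837

End-effector x-axis (col 0 of R) = (-0.8365,0.4830,0.2588)
R[0][0] = -0.8365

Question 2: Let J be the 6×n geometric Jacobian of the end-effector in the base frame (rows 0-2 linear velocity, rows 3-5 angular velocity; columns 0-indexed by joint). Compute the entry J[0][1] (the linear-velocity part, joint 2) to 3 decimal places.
-0.897

axis z_1 = (-0.8660,0.5000,0.0000); lever o_n−o_1 = (-4.1616,8.1762,-1.7932)
cross product → J_v[:, 1] = (-0.8966,-1.5529,-5.0000)
J_ω[:, 1] = z_1
entry J[0][1] = -0.8966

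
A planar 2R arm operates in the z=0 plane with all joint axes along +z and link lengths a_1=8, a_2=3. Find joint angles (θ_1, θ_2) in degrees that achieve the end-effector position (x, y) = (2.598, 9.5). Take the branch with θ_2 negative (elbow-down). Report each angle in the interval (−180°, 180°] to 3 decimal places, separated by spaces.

90.001 -60.001

cos θ_2 = (96.9996−8²−3²)/(2·8·3) = 0.5000; θ_2 = -60.0005° (elbow-down)
β = atan2(9.5000,2.5980) = 74.7051°; ψ = atan2(-2.5981,9.5000) = -15.2955°
θ_1 = β − ψ = 90.0005°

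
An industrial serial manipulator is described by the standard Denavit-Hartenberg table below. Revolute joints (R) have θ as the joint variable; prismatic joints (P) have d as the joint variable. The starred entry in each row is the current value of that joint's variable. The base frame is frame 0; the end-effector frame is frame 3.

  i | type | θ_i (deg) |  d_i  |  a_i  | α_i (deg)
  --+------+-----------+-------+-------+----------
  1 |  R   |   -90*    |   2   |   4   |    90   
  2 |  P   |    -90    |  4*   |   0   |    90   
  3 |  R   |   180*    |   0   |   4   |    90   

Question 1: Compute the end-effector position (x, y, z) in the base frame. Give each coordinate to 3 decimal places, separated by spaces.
-4.000 -4.000 6.000

after link 1: o_1 = (0.0000, -4.0000, 2.0000)
after link 2: o_2 = (-4.0000, -4.0000, 2.0000)
after link 3: o_3 = (-4.0000, -4.0000, 6.0000)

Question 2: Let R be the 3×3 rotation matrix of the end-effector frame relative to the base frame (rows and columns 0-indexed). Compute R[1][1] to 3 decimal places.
End-effector y-axis (col 1 of R) = (-0.0000,1.0000,-0.0000)
R[1][1] = 1.0000

1.000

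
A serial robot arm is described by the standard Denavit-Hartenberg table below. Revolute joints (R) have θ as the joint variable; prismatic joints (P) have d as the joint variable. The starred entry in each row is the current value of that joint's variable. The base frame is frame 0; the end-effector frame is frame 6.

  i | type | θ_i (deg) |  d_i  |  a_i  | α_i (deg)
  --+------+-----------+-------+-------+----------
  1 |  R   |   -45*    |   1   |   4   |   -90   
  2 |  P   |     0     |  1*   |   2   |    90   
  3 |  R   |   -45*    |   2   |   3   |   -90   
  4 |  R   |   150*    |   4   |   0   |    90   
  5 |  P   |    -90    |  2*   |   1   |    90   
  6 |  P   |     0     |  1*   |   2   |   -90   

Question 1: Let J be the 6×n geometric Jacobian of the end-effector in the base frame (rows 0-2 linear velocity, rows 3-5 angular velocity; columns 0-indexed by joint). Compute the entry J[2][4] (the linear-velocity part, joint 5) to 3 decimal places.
prismatic axis z_4 = (0.0000,-0.5000,-0.8660)
J_v[:, 4] = z_4; J_ω[:, 4] = (0,0,0)
entry J[2][4] = -0.8660

-0.866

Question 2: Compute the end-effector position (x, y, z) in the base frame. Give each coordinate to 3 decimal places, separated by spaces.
5.950 -8.402 1.768

after link 1: o_1 = (2.8284, -2.8284, 1.0000)
after link 2: o_2 = (4.9497, -3.5355, 1.0000)
after link 3: o_3 = (4.9497, -6.5355, 3.0000)
after link 4: o_4 = (8.9497, -6.5355, 3.0000)
after link 5: o_5 = (7.9497, -7.5355, 1.2679)
after link 6: o_6 = (5.9497, -8.4016, 1.7679)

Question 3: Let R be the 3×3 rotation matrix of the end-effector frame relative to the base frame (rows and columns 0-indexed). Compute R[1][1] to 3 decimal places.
End-effector y-axis (col 1 of R) = (-0.0000,0.8660,-0.5000)
R[1][1] = 0.8660

0.866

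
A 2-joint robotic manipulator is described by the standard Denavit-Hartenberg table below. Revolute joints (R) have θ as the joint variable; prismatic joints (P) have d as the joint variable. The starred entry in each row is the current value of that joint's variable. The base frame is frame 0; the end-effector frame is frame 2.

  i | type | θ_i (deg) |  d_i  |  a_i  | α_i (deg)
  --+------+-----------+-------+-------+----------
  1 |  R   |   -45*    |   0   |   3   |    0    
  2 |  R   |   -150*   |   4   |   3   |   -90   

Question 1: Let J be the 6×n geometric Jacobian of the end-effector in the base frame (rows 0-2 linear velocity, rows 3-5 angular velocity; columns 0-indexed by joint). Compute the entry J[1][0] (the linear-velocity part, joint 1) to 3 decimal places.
-0.776

axis z_0 = ẑ; lever o_n−o_0 = (-0.7765,-1.3449,4.0000)
cross product → J_v[:, 0] = (1.3449,-0.7765,0.0000)
J_ω[:, 0] = z_0
entry J[1][0] = -0.7765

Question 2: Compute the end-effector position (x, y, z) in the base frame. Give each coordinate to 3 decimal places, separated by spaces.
-0.776 -1.345 4.000

after link 1: o_1 = (2.1213, -2.1213, 0.0000)
after link 2: o_2 = (-0.7765, -1.3449, 4.0000)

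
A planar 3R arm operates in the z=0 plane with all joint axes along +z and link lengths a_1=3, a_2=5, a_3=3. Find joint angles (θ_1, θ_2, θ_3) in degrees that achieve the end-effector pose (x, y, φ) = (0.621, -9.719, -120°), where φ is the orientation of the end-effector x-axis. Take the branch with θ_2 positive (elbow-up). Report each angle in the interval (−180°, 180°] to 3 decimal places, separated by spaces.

wrist centre = target − a_3·(cos φ, sin φ) = (2.1210, -7.1209)
cos θ_2 = (55.2062−3²−5²)/(2·3·5) = 0.7069; θ_2 = 45.0189° (elbow-up)
β = atan2(-7.1209,2.1210) = -73.4136°; ψ = atan2(3.5367,6.5344) = 28.4243°
θ_1 = β − ψ = -101.8379°
θ_3 = φ − θ_1 − θ_2 = -63.1810° (wrapped to (-180°,180°])

-101.838 45.019 -63.181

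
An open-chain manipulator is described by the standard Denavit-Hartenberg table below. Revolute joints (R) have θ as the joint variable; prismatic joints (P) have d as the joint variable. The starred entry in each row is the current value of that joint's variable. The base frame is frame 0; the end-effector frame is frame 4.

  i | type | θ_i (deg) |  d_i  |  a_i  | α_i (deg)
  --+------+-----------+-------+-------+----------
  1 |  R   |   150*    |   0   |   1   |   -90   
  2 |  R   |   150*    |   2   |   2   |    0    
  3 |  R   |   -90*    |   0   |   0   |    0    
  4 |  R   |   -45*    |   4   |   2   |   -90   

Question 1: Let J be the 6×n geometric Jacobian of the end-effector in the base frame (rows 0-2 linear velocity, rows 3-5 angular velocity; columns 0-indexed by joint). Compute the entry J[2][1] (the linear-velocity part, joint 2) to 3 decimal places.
axis z_1 = (-0.5000,-0.8660,0.0000); lever o_n−o_1 = (-3.1730,-5.0963,-1.5176)
cross product → J_v[:, 1] = (1.3143,-0.7588,-0.1998)
J_ω[:, 1] = z_1
entry J[2][1] = -0.1998

-0.200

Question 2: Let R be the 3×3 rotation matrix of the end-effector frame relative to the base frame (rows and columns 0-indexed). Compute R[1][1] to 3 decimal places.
0.866

End-effector y-axis (col 1 of R) = (0.5000,0.8660,-0.0000)
R[1][1] = 0.8660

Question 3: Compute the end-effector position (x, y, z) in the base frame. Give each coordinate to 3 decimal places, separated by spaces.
after link 1: o_1 = (-0.8660, 0.5000, 0.0000)
after link 2: o_2 = (-0.3660, -2.0981, -1.0000)
after link 3: o_3 = (-0.3660, -2.0981, -1.0000)
after link 4: o_4 = (-4.0391, -4.5963, -1.5176)

-4.039 -4.596 -1.518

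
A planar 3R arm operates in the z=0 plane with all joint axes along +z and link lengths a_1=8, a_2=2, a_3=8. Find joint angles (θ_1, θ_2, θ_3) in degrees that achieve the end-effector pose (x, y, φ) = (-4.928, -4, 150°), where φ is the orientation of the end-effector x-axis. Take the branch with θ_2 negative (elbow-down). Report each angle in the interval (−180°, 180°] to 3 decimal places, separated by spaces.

-61.926 -89.999 -58.075

wrist centre = target − a_3·(cos φ, sin φ) = (2.0002, -8.0000)
cos θ_2 = (68.0008−8²−2²)/(2·8·2) = 0.0000; θ_2 = -89.9985° (elbow-down)
β = atan2(-8.0000,2.0002) = -75.9624°; ψ = atan2(-2.0000,8.0001) = -14.0362°
θ_1 = β − ψ = -61.9262°
θ_3 = φ − θ_1 − θ_2 = -58.0752° (wrapped to (-180°,180°])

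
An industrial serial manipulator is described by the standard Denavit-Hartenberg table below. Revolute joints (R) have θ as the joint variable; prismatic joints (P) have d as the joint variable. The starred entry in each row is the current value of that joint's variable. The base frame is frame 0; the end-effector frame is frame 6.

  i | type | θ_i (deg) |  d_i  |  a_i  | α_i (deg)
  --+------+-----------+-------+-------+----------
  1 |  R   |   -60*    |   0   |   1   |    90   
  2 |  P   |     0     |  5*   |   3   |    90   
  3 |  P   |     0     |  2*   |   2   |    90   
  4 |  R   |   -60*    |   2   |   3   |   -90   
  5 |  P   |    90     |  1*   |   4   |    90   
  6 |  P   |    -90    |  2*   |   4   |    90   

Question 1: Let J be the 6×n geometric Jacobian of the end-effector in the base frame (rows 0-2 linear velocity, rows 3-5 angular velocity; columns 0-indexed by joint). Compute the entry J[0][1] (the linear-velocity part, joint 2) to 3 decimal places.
-0.866

prismatic axis z_1 = (-0.8660,-0.5000,0.0000)
J_v[:, 1] = z_1; J_ω[:, 1] = (0,0,0)
entry J[0][1] = -0.8660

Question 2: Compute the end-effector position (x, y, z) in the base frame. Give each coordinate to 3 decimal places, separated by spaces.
-3.111 -8.611 3.830

after link 1: o_1 = (0.5000, -0.8660, 0.0000)
after link 2: o_2 = (-2.3301, -5.9641, 0.0000)
after link 3: o_3 = (-1.3301, -7.6962, -2.0000)
after link 4: o_4 = (1.1519, -7.9952, 0.5981)
after link 5: o_5 = (-1.8792, -10.7452, 0.0981)
after link 6: o_6 = (-3.1112, -8.6112, 3.8301)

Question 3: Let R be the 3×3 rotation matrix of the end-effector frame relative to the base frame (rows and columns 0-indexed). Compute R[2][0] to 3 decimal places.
0.500

End-effector x-axis (col 0 of R) = (-0.4330,0.7500,0.5000)
R[2][0] = 0.5000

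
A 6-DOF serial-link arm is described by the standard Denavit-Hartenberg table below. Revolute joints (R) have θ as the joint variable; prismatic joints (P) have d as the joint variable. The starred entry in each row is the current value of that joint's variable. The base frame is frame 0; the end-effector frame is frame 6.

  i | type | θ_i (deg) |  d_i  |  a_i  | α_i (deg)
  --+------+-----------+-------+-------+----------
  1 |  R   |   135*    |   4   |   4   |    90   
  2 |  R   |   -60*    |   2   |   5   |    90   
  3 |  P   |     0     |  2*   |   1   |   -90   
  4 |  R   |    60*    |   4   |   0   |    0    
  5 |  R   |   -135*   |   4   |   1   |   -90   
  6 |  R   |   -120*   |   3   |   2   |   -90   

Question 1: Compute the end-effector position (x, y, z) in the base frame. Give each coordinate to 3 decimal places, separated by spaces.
3.071 13.521 -4.317

after link 1: o_1 = (-2.8284, 2.8284, 4.0000)
after link 2: o_2 = (-3.1820, 6.0104, -0.3301)
after link 3: o_3 = (-2.3108, 5.1392, -2.1962)
after link 4: o_4 = (0.5176, 7.9676, -2.1962)
after link 5: o_5 = (3.8461, 10.2961, -2.9033)
after link 6: o_6 = (3.0708, 13.5208, -4.3175)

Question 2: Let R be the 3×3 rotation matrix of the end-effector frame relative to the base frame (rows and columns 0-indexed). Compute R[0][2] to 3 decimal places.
End-effector z-axis (col 2 of R) = (0.7866,-0.0795,-0.6124)
R[0][2] = 0.7866

0.787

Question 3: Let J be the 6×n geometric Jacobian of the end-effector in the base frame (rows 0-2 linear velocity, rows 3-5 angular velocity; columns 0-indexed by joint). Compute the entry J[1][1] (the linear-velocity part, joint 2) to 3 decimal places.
axis z_1 = (0.7071,0.7071,0.0000); lever o_n−o_1 = (5.8992,10.6924,-8.3175)
cross product → J_v[:, 1] = (-5.8813,5.8813,3.3893)
J_ω[:, 1] = z_1
entry J[1][1] = 5.8813

5.881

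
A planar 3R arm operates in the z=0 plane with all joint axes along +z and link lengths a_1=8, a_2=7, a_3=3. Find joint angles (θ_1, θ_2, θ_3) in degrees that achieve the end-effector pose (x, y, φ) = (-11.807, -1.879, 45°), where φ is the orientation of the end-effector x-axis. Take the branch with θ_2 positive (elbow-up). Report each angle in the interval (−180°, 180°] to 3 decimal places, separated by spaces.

wrist centre = target − a_3·(cos φ, sin φ) = (-13.9283, -4.0003)
cos θ_2 = (210.0007−8²−7²)/(2·8·7) = 0.8661; θ_2 = 29.9940° (elbow-up)
β = atan2(-4.0003,-13.9283) = -163.9755°; ψ = atan2(3.4994,14.0625) = 13.9739°
θ_1 = β − ψ = -177.9494°
θ_3 = φ − θ_1 − θ_2 = -167.0447° (wrapped to (-180°,180°])

-177.949 29.994 -167.045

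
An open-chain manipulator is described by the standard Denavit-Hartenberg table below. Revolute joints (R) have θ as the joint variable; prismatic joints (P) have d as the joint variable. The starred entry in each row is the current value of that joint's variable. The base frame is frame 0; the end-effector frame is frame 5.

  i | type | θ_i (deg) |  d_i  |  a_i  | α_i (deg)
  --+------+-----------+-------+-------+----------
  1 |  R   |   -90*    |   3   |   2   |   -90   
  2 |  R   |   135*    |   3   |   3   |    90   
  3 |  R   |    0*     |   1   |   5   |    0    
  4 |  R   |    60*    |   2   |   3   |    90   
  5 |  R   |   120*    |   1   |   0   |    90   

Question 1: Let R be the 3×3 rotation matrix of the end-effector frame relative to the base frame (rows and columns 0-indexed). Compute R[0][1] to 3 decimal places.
-0.500

End-effector y-axis (col 1 of R) = (-0.5000,0.6124,-0.6124)
R[0][1] = -0.5000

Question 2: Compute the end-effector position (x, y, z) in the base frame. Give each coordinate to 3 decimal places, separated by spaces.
5.098 3.209 -6.451

after link 1: o_1 = (0.0000, -2.0000, 3.0000)
after link 2: o_2 = (3.0000, 0.1213, 0.8787)
after link 3: o_3 = (3.0000, 2.9497, -3.3640)
after link 4: o_4 = (5.5981, 2.5962, -5.8388)
after link 5: o_5 = (5.0981, 3.2086, -6.4512)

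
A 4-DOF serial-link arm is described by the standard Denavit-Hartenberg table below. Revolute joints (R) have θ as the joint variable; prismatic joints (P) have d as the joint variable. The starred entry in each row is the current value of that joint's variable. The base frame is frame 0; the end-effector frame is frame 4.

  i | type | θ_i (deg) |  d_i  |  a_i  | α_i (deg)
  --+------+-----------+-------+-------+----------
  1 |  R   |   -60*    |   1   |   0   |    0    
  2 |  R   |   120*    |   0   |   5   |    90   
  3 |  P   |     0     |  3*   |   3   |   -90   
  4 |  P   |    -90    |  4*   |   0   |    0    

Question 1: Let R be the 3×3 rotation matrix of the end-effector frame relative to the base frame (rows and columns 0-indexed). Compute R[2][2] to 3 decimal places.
1.000

End-effector z-axis (col 2 of R) = (0.0000,0.0000,1.0000)
R[2][2] = 1.0000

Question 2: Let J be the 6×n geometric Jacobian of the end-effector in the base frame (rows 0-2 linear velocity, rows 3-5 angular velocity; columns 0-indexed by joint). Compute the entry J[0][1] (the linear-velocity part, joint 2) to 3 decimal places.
axis z_1 = (0.0000,0.0000,1.0000); lever o_n−o_1 = (6.5981,5.4282,4.0000)
cross product → J_v[:, 1] = (-5.4282,6.5981,0.0000)
J_ω[:, 1] = z_1
entry J[0][1] = -5.4282

-5.428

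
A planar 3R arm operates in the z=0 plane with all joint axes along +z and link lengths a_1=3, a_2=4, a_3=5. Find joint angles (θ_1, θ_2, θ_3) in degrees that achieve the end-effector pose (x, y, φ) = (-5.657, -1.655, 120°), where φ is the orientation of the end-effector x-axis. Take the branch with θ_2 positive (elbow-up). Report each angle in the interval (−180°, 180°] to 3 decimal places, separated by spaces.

wrist centre = target − a_3·(cos φ, sin φ) = (-3.1570, -5.9851)
cos θ_2 = (45.7884−3²−4²)/(2·3·4) = 0.8662; θ_2 = 29.9819° (elbow-up)
β = atan2(-5.9851,-3.1570) = -117.8105°; ψ = atan2(1.9989,6.4647) = 17.1817°
θ_1 = β − ψ = -134.9922°
θ_3 = φ − θ_1 − θ_2 = -134.9897° (wrapped to (-180°,180°])

-134.992 29.982 -134.990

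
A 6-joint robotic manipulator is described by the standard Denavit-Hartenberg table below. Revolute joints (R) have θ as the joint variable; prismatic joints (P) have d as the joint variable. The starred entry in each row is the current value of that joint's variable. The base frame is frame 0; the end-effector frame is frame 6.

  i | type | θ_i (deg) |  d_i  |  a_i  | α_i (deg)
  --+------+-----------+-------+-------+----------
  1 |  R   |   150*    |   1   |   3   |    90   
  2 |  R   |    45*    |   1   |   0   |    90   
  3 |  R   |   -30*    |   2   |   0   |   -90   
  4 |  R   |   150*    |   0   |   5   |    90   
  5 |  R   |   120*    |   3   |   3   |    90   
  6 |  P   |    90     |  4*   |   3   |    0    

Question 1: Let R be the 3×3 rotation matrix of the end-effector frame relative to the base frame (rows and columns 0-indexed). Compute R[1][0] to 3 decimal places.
End-effector x-axis (col 0 of R) = (0.1402,-0.3696,0.9186)
R[1][0] = -0.3696

-0.370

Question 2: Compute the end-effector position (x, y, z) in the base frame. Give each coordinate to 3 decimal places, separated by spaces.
4.940 4.651 5.492

after link 1: o_1 = (-2.5981, 1.5000, 1.0000)
after link 2: o_2 = (-2.0981, 2.3660, 1.0000)
after link 3: o_3 = (-3.3228, 3.0731, -0.4142)
after link 4: o_4 = (1.5870, 2.7384, -1.2981)
after link 5: o_5 = (0.8641, 4.1379, 2.6413)
after link 6: o_6 = (4.9399, 4.6507, 5.4917)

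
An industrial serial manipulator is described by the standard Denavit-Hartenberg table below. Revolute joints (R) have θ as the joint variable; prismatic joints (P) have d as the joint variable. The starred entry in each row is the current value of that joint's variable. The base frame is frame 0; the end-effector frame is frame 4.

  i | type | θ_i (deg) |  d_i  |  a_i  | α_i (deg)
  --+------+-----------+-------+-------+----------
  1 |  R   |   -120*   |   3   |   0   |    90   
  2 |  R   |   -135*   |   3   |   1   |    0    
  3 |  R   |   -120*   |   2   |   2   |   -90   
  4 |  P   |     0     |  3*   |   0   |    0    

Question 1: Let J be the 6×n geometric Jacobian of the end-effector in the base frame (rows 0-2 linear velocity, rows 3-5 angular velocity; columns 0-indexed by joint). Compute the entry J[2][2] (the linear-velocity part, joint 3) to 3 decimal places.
-3.415

axis z_2 = (-0.8660,0.5000,0.0000); lever o_n−o_2 = (-0.0243,3.9578,1.1554)
cross product → J_v[:, 2] = (0.5777,1.0006,-3.4154)
J_ω[:, 2] = z_2
entry J[2][2] = -3.4154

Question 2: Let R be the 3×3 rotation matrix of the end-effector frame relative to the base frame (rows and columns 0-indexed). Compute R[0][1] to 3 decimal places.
End-effector y-axis (col 1 of R) = (0.8660,-0.5000,-0.0000)
R[0][1] = 0.8660

0.866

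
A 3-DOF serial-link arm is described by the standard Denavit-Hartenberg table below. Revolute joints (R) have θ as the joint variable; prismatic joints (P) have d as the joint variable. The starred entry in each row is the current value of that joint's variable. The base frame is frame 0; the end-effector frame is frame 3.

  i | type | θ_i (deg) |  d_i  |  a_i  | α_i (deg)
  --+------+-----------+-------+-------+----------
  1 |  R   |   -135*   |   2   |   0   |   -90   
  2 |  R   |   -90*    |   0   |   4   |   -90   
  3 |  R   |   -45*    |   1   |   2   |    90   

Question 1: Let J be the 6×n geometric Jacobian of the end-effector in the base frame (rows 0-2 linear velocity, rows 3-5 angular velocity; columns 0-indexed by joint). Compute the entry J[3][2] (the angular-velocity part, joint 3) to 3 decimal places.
axis z_2 = (-0.7071,-0.7071,-0.0000); lever o_n−o_2 = (0.2929,-1.7071,1.4142)
cross product → J_v[:, 2] = (-1.0000,1.0000,1.4142)
J_ω[:, 2] = z_2
entry J[3][2] = -0.7071

-0.707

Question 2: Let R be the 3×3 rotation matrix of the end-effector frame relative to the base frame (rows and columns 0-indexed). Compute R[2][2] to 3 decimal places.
-0.707

End-effector z-axis (col 2 of R) = (0.5000,-0.5000,-0.7071)
R[2][2] = -0.7071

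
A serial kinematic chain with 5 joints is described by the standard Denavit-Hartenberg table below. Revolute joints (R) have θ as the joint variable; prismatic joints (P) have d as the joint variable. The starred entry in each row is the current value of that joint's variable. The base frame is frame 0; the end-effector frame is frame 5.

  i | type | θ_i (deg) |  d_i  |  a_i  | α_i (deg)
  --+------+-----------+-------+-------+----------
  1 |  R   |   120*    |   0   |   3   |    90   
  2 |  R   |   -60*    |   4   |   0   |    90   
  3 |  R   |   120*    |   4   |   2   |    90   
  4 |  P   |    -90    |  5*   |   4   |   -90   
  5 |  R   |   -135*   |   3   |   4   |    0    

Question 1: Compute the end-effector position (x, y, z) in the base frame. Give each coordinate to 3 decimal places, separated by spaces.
9.259 8.452 -5.120

after link 1: o_1 = (-1.5000, 2.5981, 0.0000)
after link 2: o_2 = (1.9641, 4.5981, 0.0000)
after link 3: o_3 = (5.4462, 2.0311, -1.1340)
after link 4: o_4 = (4.7966, 8.1561, -2.8840)
after link 5: o_5 = (9.2588, 8.4521, -5.1205)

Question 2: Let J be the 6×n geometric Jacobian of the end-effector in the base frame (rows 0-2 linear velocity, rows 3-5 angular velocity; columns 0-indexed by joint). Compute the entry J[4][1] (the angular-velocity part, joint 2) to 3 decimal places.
0.500

axis z_1 = (0.8660,0.5000,0.0000); lever o_n−o_1 = (10.7588,5.8540,-5.1205)
cross product → J_v[:, 1] = (-2.5602,4.4345,-0.3097)
J_ω[:, 1] = z_1
entry J[4][1] = 0.5000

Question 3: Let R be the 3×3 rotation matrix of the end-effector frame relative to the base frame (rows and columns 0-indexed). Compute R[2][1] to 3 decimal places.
-0.177

End-effector y-axis (col 1 of R) = (-0.1531,0.9723,-0.1768)
R[2][1] = -0.1768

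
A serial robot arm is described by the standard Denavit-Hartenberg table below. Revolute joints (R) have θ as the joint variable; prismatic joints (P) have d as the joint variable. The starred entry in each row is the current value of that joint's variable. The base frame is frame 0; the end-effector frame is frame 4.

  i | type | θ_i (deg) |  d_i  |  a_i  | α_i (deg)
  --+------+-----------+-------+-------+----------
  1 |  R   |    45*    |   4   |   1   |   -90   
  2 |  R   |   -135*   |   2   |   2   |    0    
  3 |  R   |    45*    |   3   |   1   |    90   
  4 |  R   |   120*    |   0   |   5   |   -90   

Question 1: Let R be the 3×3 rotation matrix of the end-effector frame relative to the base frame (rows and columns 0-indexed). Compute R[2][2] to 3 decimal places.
-0.866

End-effector z-axis (col 2 of R) = (0.3536,-0.3536,-0.8660)
R[2][2] = -0.8660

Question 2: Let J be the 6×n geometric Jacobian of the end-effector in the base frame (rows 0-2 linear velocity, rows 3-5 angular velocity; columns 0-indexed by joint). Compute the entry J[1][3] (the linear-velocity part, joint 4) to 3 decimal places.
-1.768

axis z_3 = (-0.7071,-0.7071,0.0000); lever o_n−o_3 = (-3.0619,3.0619,-2.5000)
cross product → J_v[:, 3] = (1.7678,-1.7678,-4.3301)
J_ω[:, 3] = z_3
entry J[1][3] = -1.7678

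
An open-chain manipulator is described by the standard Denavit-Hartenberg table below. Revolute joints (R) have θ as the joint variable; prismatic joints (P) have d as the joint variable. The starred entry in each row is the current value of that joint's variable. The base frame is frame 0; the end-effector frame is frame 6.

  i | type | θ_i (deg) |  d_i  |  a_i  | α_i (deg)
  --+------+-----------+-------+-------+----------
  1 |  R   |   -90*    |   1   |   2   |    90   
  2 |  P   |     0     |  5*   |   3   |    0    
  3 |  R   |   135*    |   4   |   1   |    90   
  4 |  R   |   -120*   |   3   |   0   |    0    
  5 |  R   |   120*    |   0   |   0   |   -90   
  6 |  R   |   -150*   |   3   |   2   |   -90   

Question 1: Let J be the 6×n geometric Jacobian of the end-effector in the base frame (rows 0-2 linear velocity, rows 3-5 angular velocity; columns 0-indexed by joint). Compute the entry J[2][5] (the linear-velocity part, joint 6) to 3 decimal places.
axis z_5 = (-1.0000,-0.0000,0.0000); lever o_n−o_5 = (-3.0000,-1.9319,-0.5176)
cross product → J_v[:, 5] = (0.0000,-0.5176,1.9319)
J_ω[:, 5] = z_5
entry J[2][5] = 1.9319

1.932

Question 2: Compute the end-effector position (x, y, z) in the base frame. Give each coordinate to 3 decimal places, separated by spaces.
after link 1: o_1 = (0.0000, -2.0000, 1.0000)
after link 2: o_2 = (-5.0000, -5.0000, 1.0000)
after link 3: o_3 = (-9.0000, -4.2929, 1.7071)
after link 4: o_4 = (-9.0000, -6.4142, 3.8284)
after link 5: o_5 = (-9.0000, -6.4142, 3.8284)
after link 6: o_6 = (-12.0000, -8.3461, 3.3108)

-12.000 -8.346 3.311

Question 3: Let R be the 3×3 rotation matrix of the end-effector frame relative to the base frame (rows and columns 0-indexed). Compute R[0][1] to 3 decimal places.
1.000

End-effector y-axis (col 1 of R) = (1.0000,0.0000,0.0000)
R[0][1] = 1.0000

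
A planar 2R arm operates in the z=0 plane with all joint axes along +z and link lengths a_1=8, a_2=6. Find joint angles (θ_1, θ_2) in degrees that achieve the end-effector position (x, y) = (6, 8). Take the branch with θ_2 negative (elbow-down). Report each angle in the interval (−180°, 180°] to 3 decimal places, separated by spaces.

90.000 -90.000

cos θ_2 = (100.0000−8²−6²)/(2·8·6) = 0.0000; θ_2 = -90.0000° (elbow-down)
β = atan2(8.0000,6.0000) = 53.1301°; ψ = atan2(-6.0000,8.0000) = -36.8699°
θ_1 = β − ψ = 90.0000°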